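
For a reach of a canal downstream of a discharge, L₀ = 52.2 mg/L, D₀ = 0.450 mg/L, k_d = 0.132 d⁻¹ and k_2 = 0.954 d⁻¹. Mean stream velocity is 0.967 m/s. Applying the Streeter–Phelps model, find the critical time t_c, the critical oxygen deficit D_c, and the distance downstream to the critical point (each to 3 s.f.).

t_c ≈ 2.34 d; D_c ≈ 5.30 mg/L; x_c ≈ 195 km

With k_2/k_d = 7.227 and 1 − D₀(k_2−k_d)/(k_d L₀) = 0.9463,
t_c = ln(7.227 × 0.9463) / (0.954 − 0.132) = ln(6.839) / 0.8220 = 1.923/0.8220 = 2.339 d.
D_c = (k_d/k_2) L₀ e^(−k_d t_c) = (0.132/0.954) × 52.2 × e^(−0.132×2.339) = 0.1384 × 52.2 × 0.7344 = 5.304 mg/L.
x_c = v t_c = 0.967 m/s × 2.339 d × 86400 s/d = 195400 m ≈ 195 km.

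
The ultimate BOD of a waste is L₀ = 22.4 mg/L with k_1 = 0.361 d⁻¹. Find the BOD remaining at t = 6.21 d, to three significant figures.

L ≈ 2.38 mg/L

L_t = L₀ e^(−k_1 t) = 22.4 × e^(−0.361×6.21) = 22.4 × 0.1063 = 2.380 mg/L.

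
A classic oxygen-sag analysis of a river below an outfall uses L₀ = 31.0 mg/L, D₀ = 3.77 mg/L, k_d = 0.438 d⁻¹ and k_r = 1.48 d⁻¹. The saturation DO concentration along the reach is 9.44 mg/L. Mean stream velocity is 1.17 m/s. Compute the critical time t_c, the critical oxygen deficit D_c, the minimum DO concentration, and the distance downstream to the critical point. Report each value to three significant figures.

At the critical point dD/dt = 0, so k_d L₀ e^(−k_d t) = k_r D. Substituting D(t) from the Streeter–Phelps equation and solving for t gives
t_c = ln[(k_r/k_d)(1 − D₀(k_r−k_d)/(k_d L₀))] / (k_r−k_d).
Here k_r−k_d = 1.042 d⁻¹ and 1 − D₀(k_r−k_d)/(k_d L₀) = 1 − 3.77×1.042/(0.438×31.0) = 0.7107, so
t_c = ln(3.379 × 0.7107) / 1.042 = 0.8761 / 1.042 = 0.8407 d.
L(t_c) = L₀ e^(−k_d t_c) = 31.0 × 0.6919 = 21.45 mg/L, and at the critical point k_r D_c = k_d L, so D_c = (0.438/1.48) × 21.45 = 6.348 mg/L.
Minimum DO = C_s − D_c = 9.44 − 6.348 = 3.092 mg/L.
x_c = v t_c = 1.17 m/s × 0.8407 d × 86400 s/d = 84990 m ≈ 85.0 km.

t_c ≈ 0.841 d; D_c ≈ 6.35 mg/L; min DO ≈ 3.09 mg/L; x_c ≈ 85.0 km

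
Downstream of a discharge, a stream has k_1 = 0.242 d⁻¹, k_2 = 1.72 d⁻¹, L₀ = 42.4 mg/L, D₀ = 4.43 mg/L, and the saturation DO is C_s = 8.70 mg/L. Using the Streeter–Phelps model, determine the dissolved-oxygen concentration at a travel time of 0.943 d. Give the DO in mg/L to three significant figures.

DO ≈ 3.67 mg/L

k_1 L₀/(k_2−k_1) = 0.242×42.4/(1.72−0.242) = 10.26/1.478 = 6.942 mg/L.
e^(−k_1 t) = e^(−0.242×0.9430) = 0.7960; e^(−k_2 t) = e^(−1.72×0.9430) = 0.1975.
D = 6.942 × (0.7960 − 0.1975) + 4.43 × 0.1975 = 4.155 + 0.8750 = 5.030 mg/L.
DO = C_s − D = 8.70 − 5.030 = 3.670 mg/L.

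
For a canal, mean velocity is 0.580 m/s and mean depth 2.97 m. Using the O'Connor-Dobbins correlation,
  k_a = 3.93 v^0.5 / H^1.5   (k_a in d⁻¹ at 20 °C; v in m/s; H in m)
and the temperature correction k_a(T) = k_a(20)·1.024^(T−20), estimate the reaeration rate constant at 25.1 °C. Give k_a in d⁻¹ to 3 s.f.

k_a ≈ 0.660 d⁻¹

k_a(20) = 3.93 × 0.580^0.5 / 2.97^1.5 = 3.93 × 0.7616 / 5.118 = 0.5848 d⁻¹.
k_a(25.1) = 0.5848 × 1.024^(25.1−20) = 0.5848 × 1.129 = 0.6599 d⁻¹.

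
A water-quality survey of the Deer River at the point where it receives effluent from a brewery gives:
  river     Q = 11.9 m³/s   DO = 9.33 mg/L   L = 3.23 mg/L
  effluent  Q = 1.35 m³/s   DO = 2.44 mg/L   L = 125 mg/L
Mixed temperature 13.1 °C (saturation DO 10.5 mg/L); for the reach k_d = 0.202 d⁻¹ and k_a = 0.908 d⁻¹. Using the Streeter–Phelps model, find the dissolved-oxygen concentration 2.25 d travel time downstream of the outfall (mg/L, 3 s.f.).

Mixed DO = (11.9×9.33 + 1.35×2.44)/(11.9+1.35) = 114.3/13.25 = 8.628 mg/L.
Mixed L₀ = (11.9×3.23 + 1.35×125)/(13.25) = 207.2/13.25 = 15.64 mg/L.
Initial deficit D₀ = C_s − DO₀ = 10.5 − 8.628 = 1.872 mg/L.
D(2.25) = [0.202×15.64/(0.908−0.202)](e^(−0.202×2.25) − e^(−0.908×2.25)) + 1.872 e^(−0.908×2.25)
= 4.474 × (0.6348 − 0.1296) + 1.872 × 0.1296 = 2.503 mg/L.
DO = 10.5 − 2.503 = 7.997 mg/L.

DO ≈ 8.00 mg/L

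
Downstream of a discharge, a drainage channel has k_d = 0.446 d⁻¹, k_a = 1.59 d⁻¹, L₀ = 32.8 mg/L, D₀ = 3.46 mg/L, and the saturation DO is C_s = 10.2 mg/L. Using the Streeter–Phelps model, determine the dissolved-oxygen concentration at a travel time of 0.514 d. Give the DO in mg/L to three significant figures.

k_d L₀/(k_a−k_d) = 0.446×32.8/(1.59−0.446) = 14.63/1.144 = 12.79 mg/L.
e^(−k_d t) = e^(−0.446×0.5140) = 0.7951; e^(−k_a t) = e^(−1.59×0.5140) = 0.4416.
D = 12.79 × (0.7951 − 0.4416) + 3.46 × 0.4416 = 4.520 + 1.528 = 6.048 mg/L.
DO = C_s − D = 10.2 − 6.048 = 4.152 mg/L.

DO ≈ 4.15 mg/L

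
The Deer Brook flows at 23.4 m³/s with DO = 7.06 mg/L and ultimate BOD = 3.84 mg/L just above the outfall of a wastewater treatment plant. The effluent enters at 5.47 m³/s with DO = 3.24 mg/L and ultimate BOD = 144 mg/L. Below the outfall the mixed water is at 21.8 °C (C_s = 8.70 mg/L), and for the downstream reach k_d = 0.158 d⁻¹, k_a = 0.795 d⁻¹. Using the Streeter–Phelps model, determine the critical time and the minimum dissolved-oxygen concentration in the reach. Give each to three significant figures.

t_c ≈ 1.95 d; minimum DO ≈ 4.26 mg/L

Mixed DO = (23.4×7.06 + 5.47×3.24)/(23.4+5.47) = 182.9/28.87 = 6.336 mg/L.
Mixed L₀ = (23.4×3.84 + 5.47×144)/(28.87) = 877.5/28.87 = 30.40 mg/L.
Initial deficit D₀ = C_s − DO₀ = 8.70 − 6.336 = 2.364 mg/L.
t_c = (1/0.6370) ln[(0.795/0.158)(1 − 2.364×0.6370/(0.158×30.40))] = 1.570 × ln(3.454) = 1.946 d.
D_c = (0.158/0.795) × 30.40 × e^(−0.158×1.946) = 0.1987 × 30.40 × 0.7353 = 4.442 mg/L.
Minimum DO = 8.70 − 4.442 = 4.258 mg/L.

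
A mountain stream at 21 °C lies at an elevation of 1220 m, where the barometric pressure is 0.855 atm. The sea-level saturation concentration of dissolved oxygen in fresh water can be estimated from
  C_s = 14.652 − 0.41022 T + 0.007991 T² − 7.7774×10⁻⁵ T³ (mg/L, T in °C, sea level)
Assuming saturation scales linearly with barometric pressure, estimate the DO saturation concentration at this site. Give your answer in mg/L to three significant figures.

At sea level: C_s = 14.652 − 0.41022×21 + 0.007991×21² − 7.7774×10⁻⁵×21³ = 8.841 mg/L.
Pressure correction: C_s' = 8.841 × 0.855 = 7.559 mg/L.

C_s ≈ 7.56 mg/L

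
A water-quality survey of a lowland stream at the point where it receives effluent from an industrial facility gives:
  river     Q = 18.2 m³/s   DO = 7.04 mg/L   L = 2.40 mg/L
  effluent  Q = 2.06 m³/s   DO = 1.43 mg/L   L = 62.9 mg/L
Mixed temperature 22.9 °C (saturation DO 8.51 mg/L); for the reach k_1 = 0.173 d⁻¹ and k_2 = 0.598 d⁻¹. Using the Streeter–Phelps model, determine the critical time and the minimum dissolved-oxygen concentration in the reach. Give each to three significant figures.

Mixed DO = (18.2×7.04 + 2.06×1.43)/(18.2+2.06) = 131.1/20.26 = 6.470 mg/L.
Mixed L₀ = (18.2×2.40 + 2.06×62.9)/(20.26) = 173.3/20.26 = 8.552 mg/L.
Initial deficit D₀ = C_s − DO₀ = 8.51 − 6.470 = 2.040 mg/L.
t_c = (1/0.4250) ln[(0.598/0.173)(1 − 2.040×0.4250/(0.173×8.552))] = 2.353 × ln(1.430) = 0.8424 d.
D_c = (0.173/0.598) × 8.552 × e^(−0.173×0.8424) = 0.2893 × 8.552 × 0.8644 = 2.138 mg/L.
Minimum DO = 8.51 − 2.138 = 6.372 mg/L.

t_c ≈ 0.842 d; minimum DO ≈ 6.37 mg/L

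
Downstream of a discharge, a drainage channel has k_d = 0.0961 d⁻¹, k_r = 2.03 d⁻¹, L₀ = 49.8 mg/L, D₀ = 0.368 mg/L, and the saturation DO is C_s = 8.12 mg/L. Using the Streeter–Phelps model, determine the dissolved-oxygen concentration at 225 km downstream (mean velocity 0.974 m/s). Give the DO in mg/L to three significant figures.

Travel time t = x/v = 225 km / (0.974 m/s) = 225000 m / 0.974 m/s = 231000 s = 2.674 d.
k_d L₀/(k_r−k_d) = 0.0961×49.8/(2.03−0.0961) = 4.786/1.934 = 2.475 mg/L.
e^(−k_d t) = e^(−0.0961×2.674) = 0.7734; e^(−k_r t) = e^(−2.03×2.674) = 0.004394.
D = 2.475 × (0.7734 − 0.004394) + 0.368 × 0.004394 = 1.903 + 0.001617 = 1.905 mg/L.
DO = C_s − D = 8.12 − 1.905 = 6.215 mg/L.

DO ≈ 6.22 mg/L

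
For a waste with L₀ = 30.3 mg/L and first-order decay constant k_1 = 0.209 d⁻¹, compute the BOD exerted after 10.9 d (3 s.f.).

y_t = L₀(1 − e^(−k_1 t)) = 30.3 × (1 − e^(−0.209×10.9))
= 30.3 × (1 − 0.1025) = 30.3 × 0.8975 = 27.19 mg/L.

y ≈ 27.2 mg/L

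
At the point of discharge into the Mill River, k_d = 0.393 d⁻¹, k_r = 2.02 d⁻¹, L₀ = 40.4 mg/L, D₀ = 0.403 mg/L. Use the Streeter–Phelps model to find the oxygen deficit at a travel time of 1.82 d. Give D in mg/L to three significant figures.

D ≈ 4.54 mg/L

k_d L₀/(k_r−k_d) = 0.393×40.4/(2.02−0.393) = 15.88/1.627 = 9.759 mg/L.
e^(−k_d t) = e^(−0.393×1.820) = 0.4891; e^(−k_r t) = e^(−2.02×1.820) = 0.02531.
D = 9.759 × (0.4891 − 0.02531) + 0.403 × 0.02531 = 4.526 + 0.01020 = 4.536 mg/L.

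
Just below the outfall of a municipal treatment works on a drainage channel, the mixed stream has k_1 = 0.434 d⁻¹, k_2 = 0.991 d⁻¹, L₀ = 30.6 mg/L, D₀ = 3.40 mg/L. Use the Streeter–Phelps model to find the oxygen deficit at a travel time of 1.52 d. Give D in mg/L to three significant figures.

k_1 L₀/(k_2−k_1) = 0.434×30.6/(0.991−0.434) = 13.28/0.5570 = 23.84 mg/L.
e^(−k_1 t) = e^(−0.434×1.520) = 0.5170; e^(−k_2 t) = e^(−0.991×1.520) = 0.2217.
D = 23.84 × (0.5170 − 0.2217) + 3.40 × 0.2217 = 7.041 + 0.7539 = 7.794 mg/L.

D ≈ 7.79 mg/L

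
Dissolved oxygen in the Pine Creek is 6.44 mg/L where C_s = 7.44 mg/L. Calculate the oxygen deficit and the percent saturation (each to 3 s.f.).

D ≈ 1.00 mg/L; 86.6 % saturation

D = C_s − C = 7.44 − 6.44 = 1.00 mg/L.
% saturation = 6.44/7.44 × 100 = 86.6 %.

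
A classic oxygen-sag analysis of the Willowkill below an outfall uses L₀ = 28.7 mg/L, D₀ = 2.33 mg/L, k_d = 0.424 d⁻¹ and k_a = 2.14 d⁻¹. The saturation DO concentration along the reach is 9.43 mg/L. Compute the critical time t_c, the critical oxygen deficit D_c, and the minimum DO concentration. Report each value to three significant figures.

t_c ≈ 0.711 d; D_c ≈ 4.21 mg/L; min DO ≈ 5.22 mg/L

At the critical point dD/dt = 0, so k_d L₀ e^(−k_d t) = k_a D. Substituting D(t) from the Streeter–Phelps equation and solving for t gives
t_c = ln[(k_a/k_d)(1 − D₀(k_a−k_d)/(k_d L₀))] / (k_a−k_d).
Here k_a−k_d = 1.716 d⁻¹ and 1 − D₀(k_a−k_d)/(k_d L₀) = 1 − 2.33×1.716/(0.424×28.7) = 0.6714, so
t_c = ln(5.047 × 0.6714) / 1.716 = 1.220 / 1.716 = 0.7112 d.
D_c = (k_d/k_a) L₀ e^(−k_d t_c) = (0.424/2.14) × 28.7 × e^(−0.424×0.7112) = 0.1981 × 28.7 × 0.7397 = 4.206 mg/L.
Minimum DO = C_s − D_c = 9.43 − 4.206 = 5.224 mg/L.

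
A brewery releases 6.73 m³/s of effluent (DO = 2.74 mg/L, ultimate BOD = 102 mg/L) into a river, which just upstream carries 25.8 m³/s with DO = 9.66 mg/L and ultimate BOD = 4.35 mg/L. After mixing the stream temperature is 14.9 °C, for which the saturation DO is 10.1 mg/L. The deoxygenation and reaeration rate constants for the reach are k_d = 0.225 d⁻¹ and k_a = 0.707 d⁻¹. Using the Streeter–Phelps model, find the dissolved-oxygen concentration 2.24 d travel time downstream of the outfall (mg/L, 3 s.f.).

DO ≈ 5.14 mg/L

Mixed DO = (25.8×9.66 + 6.73×2.74)/(25.8+6.73) = 267.7/32.53 = 8.228 mg/L.
Mixed L₀ = (25.8×4.35 + 6.73×102)/(32.53) = 798.7/32.53 = 24.55 mg/L.
Initial deficit D₀ = C_s − DO₀ = 10.1 − 8.228 = 1.872 mg/L.
D(2.24) = [0.225×24.55/(0.707−0.225)](e^(−0.225×2.24) − e^(−0.707×2.24)) + 1.872 e^(−0.707×2.24)
= 11.46 × (0.6041 − 0.2052) + 1.872 × 0.2052 = 4.956 mg/L.
DO = 10.1 − 4.956 = 5.144 mg/L.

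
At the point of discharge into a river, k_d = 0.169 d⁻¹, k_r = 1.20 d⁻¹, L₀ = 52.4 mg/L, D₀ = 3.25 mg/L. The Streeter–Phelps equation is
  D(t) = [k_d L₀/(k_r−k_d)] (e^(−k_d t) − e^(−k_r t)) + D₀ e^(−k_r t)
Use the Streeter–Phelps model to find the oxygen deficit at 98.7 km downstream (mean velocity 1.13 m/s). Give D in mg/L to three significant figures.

Travel time t = x/v = 98.7 km / (1.13 m/s) = 98700 m / 1.13 m/s = 87350 s = 1.011 d.
k_d L₀/(k_r−k_d) = 0.169×52.4/(1.20−0.169) = 8.856/1.031 = 8.589 mg/L.
e^(−k_d t) = e^(−0.169×1.011) = 0.8429; e^(−k_r t) = e^(−1.20×1.011) = 0.2973.
D = 8.589 × (0.8429 − 0.2973) + 3.25 × 0.2973 = 4.687 + 0.9661 = 5.653 mg/L.

D ≈ 5.65 mg/L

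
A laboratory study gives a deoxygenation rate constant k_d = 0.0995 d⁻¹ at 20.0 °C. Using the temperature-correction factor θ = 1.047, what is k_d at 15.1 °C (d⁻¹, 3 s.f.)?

k_d(T₂) = k_d(T₁) · θ^(T₂−T₁) = 0.0995 × 1.047^(15.1−20.0)
= 0.0995 × 1.047^-4.90 = 0.0995 × 0.7985 = 0.07945 d⁻¹.

k_d ≈ 0.0794 d⁻¹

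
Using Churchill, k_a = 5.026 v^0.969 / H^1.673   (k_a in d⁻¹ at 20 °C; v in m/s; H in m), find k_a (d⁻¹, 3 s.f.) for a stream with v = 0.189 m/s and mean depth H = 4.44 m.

k_a = 5.026 × 0.189^0.969 / 4.44^1.673 = 5.026 × 0.1990 / 12.11 = 0.08261 d⁻¹.

k_a ≈ 0.0826 d⁻¹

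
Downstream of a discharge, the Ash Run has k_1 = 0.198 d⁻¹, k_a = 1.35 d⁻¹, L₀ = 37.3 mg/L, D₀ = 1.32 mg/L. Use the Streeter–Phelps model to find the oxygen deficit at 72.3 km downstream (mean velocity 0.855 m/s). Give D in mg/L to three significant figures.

Travel time t = x/v = 72.3 km / (0.855 m/s) = 72300 m / 0.855 m/s = 84560 s = 0.9787 d.
k_1 L₀/(k_a−k_1) = 0.198×37.3/(1.35−0.198) = 7.385/1.152 = 6.411 mg/L.
e^(−k_1 t) = e^(−0.198×0.9787) = 0.8238; e^(−k_a t) = e^(−1.35×0.9787) = 0.2668.
D = 6.411 × (0.8238 − 0.2668) + 1.32 × 0.2668 = 3.571 + 0.3522 = 3.923 mg/L.

D ≈ 3.92 mg/L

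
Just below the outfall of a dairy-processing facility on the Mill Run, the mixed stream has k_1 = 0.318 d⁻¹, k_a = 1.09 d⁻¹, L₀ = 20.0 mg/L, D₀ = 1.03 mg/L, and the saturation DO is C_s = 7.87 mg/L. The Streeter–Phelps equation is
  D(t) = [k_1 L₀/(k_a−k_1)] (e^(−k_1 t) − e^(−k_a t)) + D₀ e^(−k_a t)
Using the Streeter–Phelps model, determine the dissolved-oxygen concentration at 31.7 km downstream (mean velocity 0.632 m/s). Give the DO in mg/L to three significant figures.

DO ≈ 4.85 mg/L

Travel time t = x/v = 31.7 km / (0.632 m/s) = 31700 m / 0.632 m/s = 50160 s = 0.5805 d.
k_1 L₀/(k_a−k_1) = 0.318×20.0/(1.09−0.318) = 6.360/0.7720 = 8.238 mg/L.
e^(−k_1 t) = e^(−0.318×0.5805) = 0.8314; e^(−k_a t) = e^(−1.09×0.5805) = 0.5311.
D = 8.238 × (0.8314 − 0.5311) + 1.03 × 0.5311 = 2.474 + 0.5470 = 3.021 mg/L.
DO = C_s − D = 7.87 − 3.021 = 4.849 mg/L.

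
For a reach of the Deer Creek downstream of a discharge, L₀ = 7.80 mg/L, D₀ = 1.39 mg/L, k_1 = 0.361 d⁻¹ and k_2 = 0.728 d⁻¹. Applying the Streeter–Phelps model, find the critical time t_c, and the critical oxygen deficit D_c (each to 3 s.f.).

t_c = [1/(k_2−k_1)] ln[(k_2/k_1)(1 − D₀(k_2−k_1)/(k_1 L₀))]
= [1/(0.728−0.361)] ln[(0.728/0.361)(1 − 1.39×0.3670/(0.361×7.80))]
= (1/0.3670) ln[2.017 × 0.8188] = 2.725 × ln(1.651) = 2.725 × 0.5015 = 1.367 d.
L(t_c) = L₀ e^(−k_1 t_c) = 7.80 × 0.6106 = 4.763 mg/L, and at the critical point k_2 D_c = k_1 L, so D_c = (0.361/0.728) × 4.763 = 2.362 mg/L.

t_c ≈ 1.37 d; D_c ≈ 2.36 mg/L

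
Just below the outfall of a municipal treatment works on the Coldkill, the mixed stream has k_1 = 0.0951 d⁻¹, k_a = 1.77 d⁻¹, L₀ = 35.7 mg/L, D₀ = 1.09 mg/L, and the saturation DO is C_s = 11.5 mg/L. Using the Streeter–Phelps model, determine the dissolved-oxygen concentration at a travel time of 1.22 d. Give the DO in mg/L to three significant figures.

k_1 L₀/(k_a−k_1) = 0.0951×35.7/(1.77−0.0951) = 3.395/1.675 = 2.027 mg/L.
e^(−k_1 t) = e^(−0.0951×1.220) = 0.8905; e^(−k_a t) = e^(−1.77×1.220) = 0.1154.
D = 2.027 × (0.8905 − 0.1154) + 1.09 × 0.1154 = 1.571 + 0.1258 = 1.697 mg/L.
DO = C_s − D = 11.5 − 1.697 = 9.803 mg/L.

DO ≈ 9.80 mg/L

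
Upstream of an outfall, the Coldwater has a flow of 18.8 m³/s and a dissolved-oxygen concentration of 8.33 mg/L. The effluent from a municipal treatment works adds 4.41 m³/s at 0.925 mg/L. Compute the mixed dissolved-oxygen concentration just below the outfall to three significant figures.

6.92 mg/L

Flow-weighted mixing: C = (Q_r C_r + Q_w C_w)/(Q_r + Q_w)
= (18.8×8.33 + 4.41×0.925)/(18.8 + 4.41) = 160.7/23.21 = 6.923 mg/L.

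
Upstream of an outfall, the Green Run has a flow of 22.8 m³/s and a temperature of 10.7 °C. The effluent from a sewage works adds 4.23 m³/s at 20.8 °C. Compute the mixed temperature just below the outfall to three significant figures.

Flow-weighted mixing: C = (Q_r C_r + Q_w C_w)/(Q_r + Q_w)
= (22.8×10.7 + 4.23×20.8)/(22.8 + 4.23) = 331.9/27.03 = 12.28 °C.

12.3 °C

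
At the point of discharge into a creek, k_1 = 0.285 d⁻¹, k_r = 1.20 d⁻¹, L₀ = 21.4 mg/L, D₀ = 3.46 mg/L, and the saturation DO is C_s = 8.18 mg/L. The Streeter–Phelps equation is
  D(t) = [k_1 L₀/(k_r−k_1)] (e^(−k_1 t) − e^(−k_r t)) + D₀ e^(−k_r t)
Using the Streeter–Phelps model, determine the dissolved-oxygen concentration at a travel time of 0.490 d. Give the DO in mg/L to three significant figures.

DO ≈ 4.16 mg/L

k_1 L₀/(k_r−k_1) = 0.285×21.4/(1.20−0.285) = 6.099/0.9150 = 6.666 mg/L.
e^(−k_1 t) = e^(−0.285×0.4900) = 0.8697; e^(−k_r t) = e^(−1.20×0.4900) = 0.5554.
D = 6.666 × (0.8697 − 0.5554) + 3.46 × 0.5554 = 2.094 + 1.922 = 4.016 mg/L.
DO = C_s − D = 8.18 − 4.016 = 4.164 mg/L.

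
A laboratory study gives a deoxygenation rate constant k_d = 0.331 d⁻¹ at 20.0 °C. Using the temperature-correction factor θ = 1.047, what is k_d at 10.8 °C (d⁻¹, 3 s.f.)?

k_d ≈ 0.217 d⁻¹

k_d(T₂) = k_d(T₁) · θ^(T₂−T₁) = 0.331 × 1.047^(10.8−20.0)
= 0.331 × 1.047^-9.20 = 0.331 × 0.6554 = 0.2169 d⁻¹.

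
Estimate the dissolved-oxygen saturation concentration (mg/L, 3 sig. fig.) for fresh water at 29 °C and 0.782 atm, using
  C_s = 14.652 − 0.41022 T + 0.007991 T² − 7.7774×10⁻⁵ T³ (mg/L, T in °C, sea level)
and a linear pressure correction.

At sea level: C_s = 14.652 − 0.41022×29 + 0.007991×29² − 7.7774×10⁻⁵×29³ = 7.579 mg/L.
Pressure correction: C_s' = 7.579 × 0.782 = 5.927 mg/L.

C_s ≈ 5.93 mg/L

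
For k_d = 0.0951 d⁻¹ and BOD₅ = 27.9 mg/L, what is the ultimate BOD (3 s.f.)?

L₀ ≈ 73.7 mg/L

BOD₅ = L₀(1 − e^(−5k_d)) ⇒ L₀ = BOD₅ / (1 − e^(−5×0.0951))
= 27.9 / (1 − 0.6216) = 27.9 / 0.3784 = 73.73 mg/L.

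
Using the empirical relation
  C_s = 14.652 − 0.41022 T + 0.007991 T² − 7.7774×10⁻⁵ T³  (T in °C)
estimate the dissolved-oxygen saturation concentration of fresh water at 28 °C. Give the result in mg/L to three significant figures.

C_s ≈ 7.72 mg/L

C_s = 14.652 − 0.41022×28 + 0.007991×28² − 7.7774×10⁻⁵×28³ = 7.723 mg/L.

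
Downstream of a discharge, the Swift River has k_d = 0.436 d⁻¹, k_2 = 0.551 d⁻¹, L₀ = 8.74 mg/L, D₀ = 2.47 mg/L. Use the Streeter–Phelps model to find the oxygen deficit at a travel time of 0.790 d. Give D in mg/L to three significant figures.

D ≈ 3.64 mg/L

k_d L₀/(k_2−k_d) = 0.436×8.74/(0.551−0.436) = 3.811/0.1150 = 33.14 mg/L.
e^(−k_d t) = e^(−0.436×0.7900) = 0.7086; e^(−k_2 t) = e^(−0.551×0.7900) = 0.6471.
D = 33.14 × (0.7086 − 0.6471) + 2.47 × 0.6471 = 2.039 + 1.598 = 3.637 mg/L.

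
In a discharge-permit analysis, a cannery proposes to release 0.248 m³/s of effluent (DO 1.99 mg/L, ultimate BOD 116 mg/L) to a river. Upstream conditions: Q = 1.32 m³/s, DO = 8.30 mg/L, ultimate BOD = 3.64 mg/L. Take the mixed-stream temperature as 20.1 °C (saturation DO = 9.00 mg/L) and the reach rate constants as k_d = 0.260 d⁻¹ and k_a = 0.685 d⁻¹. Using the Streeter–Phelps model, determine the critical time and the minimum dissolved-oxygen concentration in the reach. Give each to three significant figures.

Mixed DO = (1.32×8.30 + 0.248×1.99)/(1.32+0.248) = 11.45/1.568 = 7.302 mg/L.
Mixed L₀ = (1.32×3.64 + 0.248×116)/(1.568) = 33.57/1.568 = 21.41 mg/L.
Initial deficit D₀ = C_s − DO₀ = 9.00 − 7.302 = 1.698 mg/L.
t_c = (1/0.4250) ln[(0.685/0.260)(1 − 1.698×0.4250/(0.260×21.41))] = 2.353 × ln(2.293) = 1.953 d.
D_c = (0.260/0.685) × 21.41 × e^(−0.260×1.953) = 0.3796 × 21.41 × 0.6019 = 4.891 mg/L.
Minimum DO = 9.00 − 4.891 = 4.109 mg/L.

t_c ≈ 1.95 d; minimum DO ≈ 4.11 mg/L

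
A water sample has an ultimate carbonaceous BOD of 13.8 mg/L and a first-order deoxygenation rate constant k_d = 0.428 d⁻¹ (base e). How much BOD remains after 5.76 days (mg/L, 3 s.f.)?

L ≈ 1.17 mg/L

L_t = L₀ e^(−k_d t) = 13.8 × e^(−0.428×5.76) = 13.8 × 0.08499 = 1.173 mg/L.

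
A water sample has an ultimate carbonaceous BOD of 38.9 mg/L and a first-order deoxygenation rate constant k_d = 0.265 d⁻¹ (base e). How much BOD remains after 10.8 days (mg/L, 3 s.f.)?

L ≈ 2.22 mg/L

L_t = L₀ e^(−k_d t) = 38.9 × e^(−0.265×10.8) = 38.9 × 0.05715 = 2.223 mg/L.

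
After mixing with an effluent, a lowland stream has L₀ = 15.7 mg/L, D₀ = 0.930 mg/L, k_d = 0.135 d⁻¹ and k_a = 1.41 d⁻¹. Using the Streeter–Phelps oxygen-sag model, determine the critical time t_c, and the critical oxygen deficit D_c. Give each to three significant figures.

With k_a/k_d = 10.44 and 1 − D₀(k_a−k_d)/(k_d L₀) = 0.4406,
t_c = ln(10.44 × 0.4406) / (1.41 − 0.135) = ln(4.601) / 1.275 = 1.526/1.275 = 1.197 d.
L(t_c) = L₀ e^(−k_d t_c) = 15.7 × 0.8508 = 13.36 mg/L, and at the critical point k_a D_c = k_d L, so D_c = (0.135/1.41) × 13.36 = 1.279 mg/L.

t_c ≈ 1.20 d; D_c ≈ 1.28 mg/L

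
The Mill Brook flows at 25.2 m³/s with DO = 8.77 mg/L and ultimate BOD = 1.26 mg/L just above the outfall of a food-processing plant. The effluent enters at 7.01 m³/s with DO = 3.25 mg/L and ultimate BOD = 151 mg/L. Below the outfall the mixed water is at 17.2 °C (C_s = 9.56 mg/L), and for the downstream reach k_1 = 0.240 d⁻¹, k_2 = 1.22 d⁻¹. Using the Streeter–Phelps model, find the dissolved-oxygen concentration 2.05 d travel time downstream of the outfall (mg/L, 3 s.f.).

Mixed DO = (25.2×8.77 + 7.01×3.25)/(25.2+7.01) = 243.8/32.21 = 7.569 mg/L.
Mixed L₀ = (25.2×1.26 + 7.01×151)/(32.21) = 1090/32.21 = 33.85 mg/L.
Initial deficit D₀ = C_s − DO₀ = 9.56 − 7.569 = 1.991 mg/L.
D(2.05) = [0.240×33.85/(1.22−0.240)](e^(−0.240×2.05) − e^(−1.22×2.05)) + 1.991 e^(−1.22×2.05)
= 8.289 × (0.6114 − 0.08200) + 1.991 × 0.08200 = 4.552 mg/L.
DO = 9.56 − 4.552 = 5.008 mg/L.

DO ≈ 5.01 mg/L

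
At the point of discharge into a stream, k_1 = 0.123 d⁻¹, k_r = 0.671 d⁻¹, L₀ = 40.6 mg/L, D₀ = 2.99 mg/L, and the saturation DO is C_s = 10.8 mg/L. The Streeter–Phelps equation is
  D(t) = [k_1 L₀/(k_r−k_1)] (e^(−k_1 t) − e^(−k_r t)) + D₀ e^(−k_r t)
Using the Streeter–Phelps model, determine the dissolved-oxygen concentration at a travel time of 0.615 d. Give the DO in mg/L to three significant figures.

DO ≈ 6.40 mg/L

k_1 L₀/(k_r−k_1) = 0.123×40.6/(0.671−0.123) = 4.994/0.5480 = 9.113 mg/L.
e^(−k_1 t) = e^(−0.123×0.6150) = 0.9271; e^(−k_r t) = e^(−0.671×0.6150) = 0.6619.
D = 9.113 × (0.9271 − 0.6619) + 2.99 × 0.6619 = 2.417 + 1.979 = 4.396 mg/L.
DO = C_s − D = 10.8 − 4.396 = 6.404 mg/L.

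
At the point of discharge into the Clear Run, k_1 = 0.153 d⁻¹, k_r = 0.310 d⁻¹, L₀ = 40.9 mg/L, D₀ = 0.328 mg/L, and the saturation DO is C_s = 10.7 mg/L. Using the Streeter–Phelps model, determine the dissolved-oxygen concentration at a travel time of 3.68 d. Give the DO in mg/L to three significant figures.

DO ≈ 0.634 mg/L

k_1 L₀/(k_r−k_1) = 0.153×40.9/(0.310−0.153) = 6.258/0.1570 = 39.86 mg/L.
e^(−k_1 t) = e^(−0.153×3.680) = 0.5695; e^(−k_r t) = e^(−0.310×3.680) = 0.3196.
D = 39.86 × (0.5695 − 0.3196) + 0.328 × 0.3196 = 9.961 + 0.1048 = 10.07 mg/L.
DO = C_s − D = 10.7 − 10.07 = 0.6342 mg/L.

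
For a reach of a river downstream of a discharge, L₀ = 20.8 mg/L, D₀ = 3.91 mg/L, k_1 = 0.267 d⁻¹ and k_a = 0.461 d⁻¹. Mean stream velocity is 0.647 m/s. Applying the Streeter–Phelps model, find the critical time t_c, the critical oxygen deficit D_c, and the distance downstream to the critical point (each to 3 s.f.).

At the critical point dD/dt = 0, so k_1 L₀ e^(−k_1 t) = k_a D. Substituting D(t) from the Streeter–Phelps equation and solving for t gives
t_c = ln[(k_a/k_1)(1 − D₀(k_a−k_1)/(k_1 L₀))] / (k_a−k_1).
Here k_a−k_1 = 0.1940 d⁻¹ and 1 − D₀(k_a−k_1)/(k_1 L₀) = 1 − 3.91×0.1940/(0.267×20.8) = 0.8634, so
t_c = ln(1.727 × 0.8634) / 0.1940 = 0.3993 / 0.1940 = 2.058 d.
D_c = (k_1/k_a) L₀ e^(−k_1 t_c) = (0.267/0.461) × 20.8 × e^(−0.267×2.058) = 0.5792 × 20.8 × 0.5772 = 6.954 mg/L.
x_c = v t_c = 0.647 m/s × 2.058 d × 86400 s/d = 115100 m ≈ 115 km.

t_c ≈ 2.06 d; D_c ≈ 6.95 mg/L; x_c ≈ 115 km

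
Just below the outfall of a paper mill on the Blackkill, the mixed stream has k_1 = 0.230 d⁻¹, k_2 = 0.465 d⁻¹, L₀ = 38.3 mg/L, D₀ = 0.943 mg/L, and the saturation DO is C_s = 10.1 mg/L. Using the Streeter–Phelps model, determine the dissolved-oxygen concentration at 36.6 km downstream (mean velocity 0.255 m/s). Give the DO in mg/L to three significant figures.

DO ≈ 1.40 mg/L

Travel time t = x/v = 36.6 km / (0.255 m/s) = 36600 m / 0.255 m/s = 143500 s = 1.661 d.
k_1 L₀/(k_2−k_1) = 0.230×38.3/(0.465−0.230) = 8.809/0.2350 = 37.49 mg/L.
e^(−k_1 t) = e^(−0.230×1.661) = 0.6824; e^(−k_2 t) = e^(−0.465×1.661) = 0.4619.
D = 37.49 × (0.6824 − 0.4619) + 0.943 × 0.4619 = 8.268 + 0.4355 = 8.704 mg/L.
DO = C_s − D = 10.1 − 8.704 = 1.396 mg/L.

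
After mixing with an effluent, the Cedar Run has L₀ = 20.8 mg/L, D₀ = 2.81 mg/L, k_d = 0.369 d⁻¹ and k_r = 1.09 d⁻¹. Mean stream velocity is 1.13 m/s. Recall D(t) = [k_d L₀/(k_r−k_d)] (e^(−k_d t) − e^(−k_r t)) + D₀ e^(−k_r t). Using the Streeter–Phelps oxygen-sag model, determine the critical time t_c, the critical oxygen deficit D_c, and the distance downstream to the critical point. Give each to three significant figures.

t_c ≈ 1.08 d; D_c ≈ 4.73 mg/L; x_c ≈ 105 km

With k_r/k_d = 2.954 and 1 − D₀(k_r−k_d)/(k_d L₀) = 0.7360,
t_c = ln(2.954 × 0.7360) / (1.09 − 0.369) = ln(2.174) / 0.7210 = 0.7767/0.7210 = 1.077 d.
D_c = (k_d/k_r) L₀ e^(−k_d t_c) = (0.369/1.09) × 20.8 × e^(−0.369×1.077) = 0.3385 × 20.8 × 0.6720 = 4.732 mg/L.
x_c = v t_c = 1.13 m/s × 1.077 d × 86400 s/d = 105200 m ≈ 105 km.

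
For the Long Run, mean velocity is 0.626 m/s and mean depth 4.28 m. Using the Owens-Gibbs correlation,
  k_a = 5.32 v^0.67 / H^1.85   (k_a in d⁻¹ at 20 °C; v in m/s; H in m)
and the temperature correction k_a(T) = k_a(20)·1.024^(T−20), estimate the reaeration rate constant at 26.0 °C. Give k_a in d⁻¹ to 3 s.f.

k_a(20) = 5.32 × 0.626^0.67 / 4.28^1.85 = 5.32 × 0.7306 / 14.73 = 0.2639 d⁻¹.
k_a(26.0) = 0.2639 × 1.024^(26.0−20) = 0.2639 × 1.153 = 0.3043 d⁻¹.

k_a ≈ 0.304 d⁻¹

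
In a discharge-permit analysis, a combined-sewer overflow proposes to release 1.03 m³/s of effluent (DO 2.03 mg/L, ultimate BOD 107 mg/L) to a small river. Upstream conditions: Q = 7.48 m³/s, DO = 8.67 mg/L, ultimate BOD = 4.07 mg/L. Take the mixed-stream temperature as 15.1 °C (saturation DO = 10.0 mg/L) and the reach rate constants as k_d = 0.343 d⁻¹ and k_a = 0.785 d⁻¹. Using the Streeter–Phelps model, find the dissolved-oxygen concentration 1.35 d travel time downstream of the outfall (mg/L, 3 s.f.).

Mixed DO = (7.48×8.67 + 1.03×2.03)/(7.48+1.03) = 66.94/8.510 = 7.866 mg/L.
Mixed L₀ = (7.48×4.07 + 1.03×107)/(8.510) = 140.7/8.510 = 16.53 mg/L.
Initial deficit D₀ = C_s − DO₀ = 10.0 − 7.866 = 2.134 mg/L.
D(1.35) = [0.343×16.53/(0.785−0.343)](e^(−0.343×1.35) − e^(−0.785×1.35)) + 2.134 e^(−0.785×1.35)
= 12.83 × (0.6294 − 0.3465) + 2.134 × 0.3465 = 4.367 mg/L.
DO = 10.0 − 4.367 = 5.633 mg/L.

DO ≈ 5.63 mg/L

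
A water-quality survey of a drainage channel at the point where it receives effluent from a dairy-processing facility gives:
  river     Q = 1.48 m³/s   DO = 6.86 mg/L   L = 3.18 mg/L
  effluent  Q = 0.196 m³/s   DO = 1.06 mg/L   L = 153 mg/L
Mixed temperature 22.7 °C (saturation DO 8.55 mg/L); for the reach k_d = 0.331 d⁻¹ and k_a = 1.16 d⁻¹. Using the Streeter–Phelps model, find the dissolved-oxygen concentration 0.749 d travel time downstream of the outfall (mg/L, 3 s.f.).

DO ≈ 4.57 mg/L

Mixed DO = (1.48×6.86 + 0.196×1.06)/(1.48+0.196) = 10.36/1.676 = 6.182 mg/L.
Mixed L₀ = (1.48×3.18 + 0.196×153)/(1.676) = 34.69/1.676 = 20.70 mg/L.
Initial deficit D₀ = C_s − DO₀ = 8.55 − 6.182 = 2.368 mg/L.
D(0.749) = [0.331×20.70/(1.16−0.331)](e^(−0.331×0.749) − e^(−1.16×0.749)) + 2.368 e^(−1.16×0.749)
= 8.265 × (0.7804 − 0.4194) + 2.368 × 0.4194 = 3.977 mg/L.
DO = 8.55 − 3.977 = 4.573 mg/L.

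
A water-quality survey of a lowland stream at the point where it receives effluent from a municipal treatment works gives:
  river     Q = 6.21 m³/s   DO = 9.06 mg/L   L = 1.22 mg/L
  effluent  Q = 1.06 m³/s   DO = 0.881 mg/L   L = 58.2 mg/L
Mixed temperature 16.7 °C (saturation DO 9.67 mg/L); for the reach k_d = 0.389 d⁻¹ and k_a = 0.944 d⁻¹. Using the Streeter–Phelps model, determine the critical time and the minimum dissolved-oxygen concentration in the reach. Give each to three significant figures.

Mixed DO = (6.21×9.06 + 1.06×0.881)/(6.21+1.06) = 57.20/7.270 = 7.867 mg/L.
Mixed L₀ = (6.21×1.22 + 1.06×58.2)/(7.270) = 69.27/7.270 = 9.528 mg/L.
Initial deficit D₀ = C_s − DO₀ = 9.67 − 7.867 = 1.803 mg/L.
t_c = (1/0.5550) ln[(0.944/0.389)(1 − 1.803×0.5550/(0.389×9.528))] = 1.802 × ln(1.772) = 1.031 d.
D_c = (0.389/0.944) × 9.528 × e^(−0.389×1.031) = 0.4121 × 9.528 × 0.6697 = 2.630 mg/L.
Minimum DO = 9.67 − 2.630 = 7.040 mg/L.

t_c ≈ 1.03 d; minimum DO ≈ 7.04 mg/L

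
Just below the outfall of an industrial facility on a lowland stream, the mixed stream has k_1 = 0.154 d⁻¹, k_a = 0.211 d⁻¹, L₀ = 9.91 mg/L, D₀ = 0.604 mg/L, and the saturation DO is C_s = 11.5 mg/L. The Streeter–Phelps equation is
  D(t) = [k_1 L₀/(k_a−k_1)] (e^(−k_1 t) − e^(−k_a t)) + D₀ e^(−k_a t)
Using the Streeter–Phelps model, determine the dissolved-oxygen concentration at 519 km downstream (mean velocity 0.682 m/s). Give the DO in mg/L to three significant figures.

Travel time t = x/v = 519 km / (0.682 m/s) = 519000 m / 0.682 m/s = 761000 s = 8.808 d.
k_1 L₀/(k_a−k_1) = 0.154×9.91/(0.211−0.154) = 1.526/0.05700 = 26.77 mg/L.
e^(−k_1 t) = e^(−0.154×8.808) = 0.2576; e^(−k_a t) = e^(−0.211×8.808) = 0.1559.
D = 26.77 × (0.2576 − 0.1559) + 0.604 × 0.1559 = 2.722 + 0.09417 = 2.816 mg/L.
DO = C_s − D = 11.5 − 2.816 = 8.684 mg/L.

DO ≈ 8.68 mg/L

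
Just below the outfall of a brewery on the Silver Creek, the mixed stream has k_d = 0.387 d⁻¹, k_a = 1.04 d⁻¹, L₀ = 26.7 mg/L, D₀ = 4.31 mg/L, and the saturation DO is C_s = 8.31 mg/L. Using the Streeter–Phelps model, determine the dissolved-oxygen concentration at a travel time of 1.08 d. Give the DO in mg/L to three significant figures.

DO ≈ 1.64 mg/L

k_d L₀/(k_a−k_d) = 0.387×26.7/(1.04−0.387) = 10.33/0.6530 = 15.82 mg/L.
e^(−k_d t) = e^(−0.387×1.080) = 0.6584; e^(−k_a t) = e^(−1.04×1.080) = 0.3252.
D = 15.82 × (0.6584 − 0.3252) + 4.31 × 0.3252 = 5.272 + 1.402 = 6.673 mg/L.
DO = C_s − D = 8.31 − 6.673 = 1.637 mg/L.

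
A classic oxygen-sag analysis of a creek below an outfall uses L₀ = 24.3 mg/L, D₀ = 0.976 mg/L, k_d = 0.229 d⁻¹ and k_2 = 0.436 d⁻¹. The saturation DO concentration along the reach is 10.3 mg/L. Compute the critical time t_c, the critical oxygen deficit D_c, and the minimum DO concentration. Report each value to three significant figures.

At the critical point dD/dt = 0, so k_d L₀ e^(−k_d t) = k_2 D. Substituting D(t) from the Streeter–Phelps equation and solving for t gives
t_c = ln[(k_2/k_d)(1 − D₀(k_2−k_d)/(k_d L₀))] / (k_2−k_d).
Here k_2−k_d = 0.2070 d⁻¹ and 1 − D₀(k_2−k_d)/(k_d L₀) = 1 − 0.976×0.2070/(0.229×24.3) = 0.9637, so
t_c = ln(1.904 × 0.9637) / 0.2070 = 0.6069 / 0.2070 = 2.932 d.
L(t_c) = L₀ e^(−k_d t_c) = 24.3 × 0.5110 = 12.42 mg/L, and at the critical point k_2 D_c = k_d L, so D_c = (0.229/0.436) × 12.42 = 6.522 mg/L.
Minimum DO = C_s − D_c = 10.3 − 6.522 = 3.778 mg/L.

t_c ≈ 2.93 d; D_c ≈ 6.52 mg/L; min DO ≈ 3.78 mg/L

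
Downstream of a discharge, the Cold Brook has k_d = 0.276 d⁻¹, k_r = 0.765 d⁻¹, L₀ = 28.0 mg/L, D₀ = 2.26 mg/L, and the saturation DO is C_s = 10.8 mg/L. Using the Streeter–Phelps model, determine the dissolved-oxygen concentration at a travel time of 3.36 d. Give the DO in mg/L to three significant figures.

DO ≈ 5.58 mg/L

k_d L₀/(k_r−k_d) = 0.276×28.0/(0.765−0.276) = 7.728/0.4890 = 15.80 mg/L.
e^(−k_d t) = e^(−0.276×3.360) = 0.3956; e^(−k_r t) = e^(−0.765×3.360) = 0.07650.
D = 15.80 × (0.3956 − 0.07650) + 2.26 × 0.07650 = 5.043 + 0.1729 = 5.216 mg/L.
DO = C_s − D = 10.8 − 5.216 = 5.584 mg/L.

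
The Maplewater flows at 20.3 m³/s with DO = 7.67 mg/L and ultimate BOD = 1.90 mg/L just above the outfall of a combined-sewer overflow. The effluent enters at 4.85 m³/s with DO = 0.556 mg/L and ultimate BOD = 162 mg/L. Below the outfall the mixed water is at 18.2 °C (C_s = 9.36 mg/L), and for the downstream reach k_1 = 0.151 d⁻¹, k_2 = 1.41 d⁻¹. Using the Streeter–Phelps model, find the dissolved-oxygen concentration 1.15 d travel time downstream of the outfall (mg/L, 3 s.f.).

Mixed DO = (20.3×7.67 + 4.85×0.556)/(20.3+4.85) = 158.4/25.15 = 6.298 mg/L.
Mixed L₀ = (20.3×1.90 + 4.85×162)/(25.15) = 824.3/25.15 = 32.77 mg/L.
Initial deficit D₀ = C_s − DO₀ = 9.36 − 6.298 = 3.062 mg/L.
D(1.15) = [0.151×32.77/(1.41−0.151)](e^(−0.151×1.15) − e^(−1.41×1.15)) + 3.062 e^(−1.41×1.15)
= 3.931 × (0.8406 − 0.1976) + 3.062 × 0.1976 = 3.133 mg/L.
DO = 9.36 − 3.133 = 6.227 mg/L.

DO ≈ 6.23 mg/L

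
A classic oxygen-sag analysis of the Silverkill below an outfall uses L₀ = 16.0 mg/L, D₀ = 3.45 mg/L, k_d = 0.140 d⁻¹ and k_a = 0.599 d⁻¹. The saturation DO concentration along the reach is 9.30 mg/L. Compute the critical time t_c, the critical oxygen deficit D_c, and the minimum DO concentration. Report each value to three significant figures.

t_c = [1/(k_a−k_d)] ln[(k_a/k_d)(1 − D₀(k_a−k_d)/(k_d L₀))]
= [1/(0.599−0.140)] ln[(0.599/0.140)(1 − 3.45×0.4590/(0.140×16.0))]
= (1/0.4590) ln[4.279 × 0.2931] = 2.179 × ln(1.254) = 2.179 × 0.2262 = 0.4929 d.
L(t_c) = L₀ e^(−k_d t_c) = 16.0 × 0.9333 = 14.93 mg/L, and at the critical point k_a D_c = k_d L, so D_c = (0.140/0.599) × 14.93 = 3.490 mg/L.
Minimum DO = C_s − D_c = 9.30 − 3.490 = 5.810 mg/L.

t_c ≈ 0.493 d; D_c ≈ 3.49 mg/L; min DO ≈ 5.81 mg/L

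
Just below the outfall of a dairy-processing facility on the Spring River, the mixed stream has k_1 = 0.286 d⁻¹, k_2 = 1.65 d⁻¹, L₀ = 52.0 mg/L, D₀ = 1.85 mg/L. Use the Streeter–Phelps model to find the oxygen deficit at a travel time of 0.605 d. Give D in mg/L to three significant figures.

k_1 L₀/(k_2−k_1) = 0.286×52.0/(1.65−0.286) = 14.87/1.364 = 10.90 mg/L.
e^(−k_1 t) = e^(−0.286×0.6050) = 0.8411; e^(−k_2 t) = e^(−1.65×0.6050) = 0.3685.
D = 10.90 × (0.8411 − 0.3685) + 1.85 × 0.3685 = 5.153 + 0.6818 = 5.835 mg/L.

D ≈ 5.83 mg/L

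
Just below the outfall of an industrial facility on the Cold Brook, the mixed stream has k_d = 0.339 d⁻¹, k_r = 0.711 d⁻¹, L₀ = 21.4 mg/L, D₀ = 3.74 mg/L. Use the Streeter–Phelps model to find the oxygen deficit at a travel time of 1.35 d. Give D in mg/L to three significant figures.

D ≈ 6.30 mg/L

k_d L₀/(k_r−k_d) = 0.339×21.4/(0.711−0.339) = 7.255/0.3720 = 19.50 mg/L.
e^(−k_d t) = e^(−0.339×1.350) = 0.6328; e^(−k_r t) = e^(−0.711×1.350) = 0.3830.
D = 19.50 × (0.6328 − 0.3830) + 3.74 × 0.3830 = 4.872 + 1.432 = 6.304 mg/L.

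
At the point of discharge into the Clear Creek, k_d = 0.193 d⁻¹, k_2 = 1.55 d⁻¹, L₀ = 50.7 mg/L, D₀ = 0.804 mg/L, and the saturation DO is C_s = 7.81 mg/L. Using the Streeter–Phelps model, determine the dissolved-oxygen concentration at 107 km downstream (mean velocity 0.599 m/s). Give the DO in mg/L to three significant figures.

Travel time t = x/v = 107 km / (0.599 m/s) = 107000 m / 0.599 m/s = 178600 s = 2.067 d.
k_d L₀/(k_2−k_d) = 0.193×50.7/(1.55−0.193) = 9.785/1.357 = 7.211 mg/L.
e^(−k_d t) = e^(−0.193×2.067) = 0.6710; e^(−k_2 t) = e^(−1.55×2.067) = 0.04057.
D = 7.211 × (0.6710 − 0.04057) + 0.804 × 0.04057 = 4.546 + 0.03262 = 4.578 mg/L.
DO = C_s − D = 7.81 − 4.578 = 3.232 mg/L.

DO ≈ 3.23 mg/L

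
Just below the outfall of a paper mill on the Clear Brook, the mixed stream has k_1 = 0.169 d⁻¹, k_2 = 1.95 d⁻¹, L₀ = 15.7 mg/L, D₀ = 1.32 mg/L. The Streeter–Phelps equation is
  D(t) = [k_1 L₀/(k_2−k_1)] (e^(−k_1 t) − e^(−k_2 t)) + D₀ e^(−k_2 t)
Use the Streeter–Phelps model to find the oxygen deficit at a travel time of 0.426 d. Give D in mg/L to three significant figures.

k_1 L₀/(k_2−k_1) = 0.169×15.7/(1.95−0.169) = 2.653/1.781 = 1.490 mg/L.
e^(−k_1 t) = e^(−0.169×0.4260) = 0.9305; e^(−k_2 t) = e^(−1.95×0.4260) = 0.4357.
D = 1.490 × (0.9305 − 0.4357) + 1.32 × 0.4357 = 0.7371 + 0.5752 = 1.312 mg/L.

D ≈ 1.31 mg/L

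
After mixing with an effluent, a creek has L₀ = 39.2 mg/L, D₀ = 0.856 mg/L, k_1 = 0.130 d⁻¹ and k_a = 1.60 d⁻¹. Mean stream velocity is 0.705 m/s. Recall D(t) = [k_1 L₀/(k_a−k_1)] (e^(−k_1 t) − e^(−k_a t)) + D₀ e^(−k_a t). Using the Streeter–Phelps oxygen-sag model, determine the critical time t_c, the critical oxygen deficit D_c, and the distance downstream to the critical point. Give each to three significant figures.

t_c ≈ 1.51 d; D_c ≈ 2.62 mg/L; x_c ≈ 92.3 km

With k_a/k_1 = 12.31 and 1 − D₀(k_a−k_1)/(k_1 L₀) = 0.7531,
t_c = ln(12.31 × 0.7531) / (1.60 − 0.130) = ln(9.269) / 1.470 = 2.227/1.470 = 1.515 d.
L(t_c) = L₀ e^(−k_1 t_c) = 39.2 × 0.8213 = 32.19 mg/L, and at the critical point k_a D_c = k_1 L, so D_c = (0.130/1.60) × 32.19 = 2.616 mg/L.
x_c = v t_c = 0.705 m/s × 1.515 d × 86400 s/d = 92260 m ≈ 92.3 km.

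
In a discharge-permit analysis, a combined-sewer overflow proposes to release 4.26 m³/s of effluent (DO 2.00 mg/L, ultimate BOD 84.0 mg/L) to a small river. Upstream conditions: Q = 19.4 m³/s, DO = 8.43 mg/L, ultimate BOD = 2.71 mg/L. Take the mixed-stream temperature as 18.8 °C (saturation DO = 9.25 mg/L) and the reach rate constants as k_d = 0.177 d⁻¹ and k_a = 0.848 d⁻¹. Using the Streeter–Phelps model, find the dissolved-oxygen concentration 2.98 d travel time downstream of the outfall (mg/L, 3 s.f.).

DO ≈ 6.76 mg/L

Mixed DO = (19.4×8.43 + 4.26×2.00)/(19.4+4.26) = 172.1/23.66 = 7.272 mg/L.
Mixed L₀ = (19.4×2.71 + 4.26×84.0)/(23.66) = 410.4/23.66 = 17.35 mg/L.
Initial deficit D₀ = C_s − DO₀ = 9.25 − 7.272 = 1.978 mg/L.
D(2.98) = [0.177×17.35/(0.848−0.177)](e^(−0.177×2.98) − e^(−0.848×2.98)) + 1.978 e^(−0.848×2.98)
= 4.576 × (0.5901 − 0.07990) + 1.978 × 0.07990 = 2.493 mg/L.
DO = 9.25 − 2.493 = 6.757 mg/L.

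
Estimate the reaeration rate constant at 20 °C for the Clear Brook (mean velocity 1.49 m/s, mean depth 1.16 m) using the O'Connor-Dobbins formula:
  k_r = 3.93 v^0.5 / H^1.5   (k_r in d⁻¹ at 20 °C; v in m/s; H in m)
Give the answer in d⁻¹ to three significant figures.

k_r ≈ 3.84 d⁻¹

k_r = 3.93 × 1.49^0.5 / 1.16^1.5 = 3.93 × 1.221 / 1.249 = 3.840 d⁻¹.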